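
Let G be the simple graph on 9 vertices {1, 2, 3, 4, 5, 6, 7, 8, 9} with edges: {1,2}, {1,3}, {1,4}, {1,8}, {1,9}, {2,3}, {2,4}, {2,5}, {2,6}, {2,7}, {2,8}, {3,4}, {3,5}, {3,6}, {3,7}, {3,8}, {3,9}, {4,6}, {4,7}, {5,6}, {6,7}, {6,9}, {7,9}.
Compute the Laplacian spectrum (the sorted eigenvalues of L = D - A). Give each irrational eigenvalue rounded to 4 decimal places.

[0, 2.6128, 2.9761, 4.3117, 5.1086, 6.5555, 7.2035, 8.2319, 9]

Reading degrees in the order [1, 2, 3, 4, 5, 6, 7, 8, 9] gives [5, 7, 8, 5, 3, 6, 5, 3, 4]; set D = diag(5, 7, 8, 5, 3, 6, 5, 3, 4) and form L = D - A. L is symmetric positive semidefinite, so every eigenvalue is real and nonnegative. There is one zero in the spectrum, matching the 1 component. The eigenvalues sum to 46, which equals trace(L) = 2|E|.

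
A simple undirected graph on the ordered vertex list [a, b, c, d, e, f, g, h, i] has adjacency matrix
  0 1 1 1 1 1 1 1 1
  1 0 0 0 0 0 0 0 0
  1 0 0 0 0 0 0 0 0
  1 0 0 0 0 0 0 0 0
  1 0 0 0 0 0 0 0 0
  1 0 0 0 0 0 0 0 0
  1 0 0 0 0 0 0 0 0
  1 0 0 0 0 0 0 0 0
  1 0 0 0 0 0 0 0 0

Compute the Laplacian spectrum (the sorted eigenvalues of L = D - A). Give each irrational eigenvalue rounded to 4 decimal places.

[0, 1, 1, 1, 1, 1, 1, 1, 9]

Each diagonal entry of L is the vertex degree and each off-diagonal entry is -1 where an edge is present, 0 otherwise; in the order [a, b, c, d, e, f, g, h, i] the diagonal is [8, 1, 1, 1, 1, 1, 1, 1, 1]. The multiplicity of 0 as a Laplacian eigenvalue equals the number of connected components. There is one zero in the spectrum, matching the 1 component.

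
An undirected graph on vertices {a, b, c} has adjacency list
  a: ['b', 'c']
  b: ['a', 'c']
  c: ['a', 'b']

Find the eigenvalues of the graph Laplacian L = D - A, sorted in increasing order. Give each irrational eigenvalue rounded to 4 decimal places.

[0, 3, 3]

With the vertex order [a, b, c], the degrees are [2, 2, 2], giving D = diag(2, 2, 2) and L = D - A. Since every row of L sums to 0, the all-ones vector is in the kernel and 0 is an eigenvalue. By the matrix-tree theorem the graph has (1/3) * product of the nonzero eigenvalues = 3 spanning trees. There is one zero in the spectrum, matching the 1 component.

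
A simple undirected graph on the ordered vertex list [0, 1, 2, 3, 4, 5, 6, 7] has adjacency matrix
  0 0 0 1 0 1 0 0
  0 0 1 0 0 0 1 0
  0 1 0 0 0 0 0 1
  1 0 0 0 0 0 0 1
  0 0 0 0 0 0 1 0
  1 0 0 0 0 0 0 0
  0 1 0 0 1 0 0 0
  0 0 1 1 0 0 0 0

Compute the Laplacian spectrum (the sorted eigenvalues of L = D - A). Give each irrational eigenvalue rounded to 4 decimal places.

[0, 0.1522, 0.5858, 1.2346, 2, 2.7654, 3.4142, 3.8478]

Each diagonal entry of L is the vertex degree and each off-diagonal entry is -1 where an edge is present, 0 otherwise; in the order [0, 1, 2, 3, 4, 5, 6, 7] the diagonal is [2, 2, 2, 2, 1, 1, 2, 2]. The multiplicity of 0 as a Laplacian eigenvalue equals the number of connected components. The single zero eigenvalue shows the graph is connected. There is one zero in the spectrum, matching the 1 component.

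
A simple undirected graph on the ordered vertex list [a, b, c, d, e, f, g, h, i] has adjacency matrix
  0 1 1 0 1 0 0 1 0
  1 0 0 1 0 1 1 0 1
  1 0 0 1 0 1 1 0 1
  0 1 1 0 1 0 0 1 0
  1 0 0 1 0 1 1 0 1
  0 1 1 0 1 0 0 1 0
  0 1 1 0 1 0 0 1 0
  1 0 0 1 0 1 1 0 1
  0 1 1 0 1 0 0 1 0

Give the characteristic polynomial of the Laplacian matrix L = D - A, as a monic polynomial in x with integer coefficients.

x^9 - 40x^8 + 690x^7 - 6720x^6 + 40485x^5 - 154704x^4 + 366560x^3 - 492800x^2 + 288000x

Reading degrees in the order [a, b, c, d, e, f, g, h, i] gives [4, 5, 5, 4, 5, 4, 4, 5, 4]; set D = diag(4, 5, 5, 4, 5, 4, 4, 5, 4) and form L = D - A. L has integer entries, so p(x) = det(xI - L) has integer coefficients. Expanding the determinant yields x^9 - 40x^8 + 690x^7 - 6720x^6 + 40485x^5 - 154704x^4 + 366560x^3 - 492800x^2 + 288000x. Since p(0) = det(-L) = 0, x divides p(x). By the matrix-tree theorem the graph has (1/9) * product of the nonzero eigenvalues = 32000 spanning trees.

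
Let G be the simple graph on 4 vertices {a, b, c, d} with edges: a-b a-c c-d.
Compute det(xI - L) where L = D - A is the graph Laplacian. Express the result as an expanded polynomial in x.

Reading degrees in the order [a, b, c, d] gives [2, 1, 2, 1]; set D = diag(2, 1, 2, 1) and form L = D - A. L has integer entries, so p(x) = det(xI - L) has integer coefficients. Expanding the determinant yields x^4 - 6x^3 + 10x^2 - 4x. The constant term is 0 because L is singular (the all-ones vector lies in its kernel). The largest eigenvalue, 3.4142, is at most the vertex count 4. There is one zero in the spectrum, matching the 1 component.

x^4 - 6x^3 + 10x^2 - 4x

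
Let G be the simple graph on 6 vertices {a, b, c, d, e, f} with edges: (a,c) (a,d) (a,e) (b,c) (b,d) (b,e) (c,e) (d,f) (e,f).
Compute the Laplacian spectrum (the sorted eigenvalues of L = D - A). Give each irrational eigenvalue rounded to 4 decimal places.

[0, 1.7857, 3, 3, 4.5392, 5.6751]

Each diagonal entry of L is the vertex degree and each off-diagonal entry is -1 where an edge is present, 0 otherwise; in the order [a, b, c, d, e, f] the diagonal is [3, 3, 3, 3, 4, 2]. L is symmetric positive semidefinite, so every eigenvalue is real and nonnegative.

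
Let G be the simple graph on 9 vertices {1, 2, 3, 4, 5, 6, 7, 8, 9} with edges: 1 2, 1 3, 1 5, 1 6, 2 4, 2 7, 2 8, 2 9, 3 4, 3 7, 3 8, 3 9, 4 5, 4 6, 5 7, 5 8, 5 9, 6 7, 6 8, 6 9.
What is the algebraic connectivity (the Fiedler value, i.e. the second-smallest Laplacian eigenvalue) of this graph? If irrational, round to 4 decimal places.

4

Each diagonal entry of L is the vertex degree and each off-diagonal entry is -1 where an edge is present, 0 otherwise; in the order [1, 2, 3, 4, 5, 6, 7, 8, 9] the diagonal is [4, 5, 5, 4, 5, 5, 4, 4, 4]. The smallest Laplacian eigenvalue is always 0. The next one, lambda_2 = 4, measures how hard the graph is to disconnect: larger values mean better connectivity.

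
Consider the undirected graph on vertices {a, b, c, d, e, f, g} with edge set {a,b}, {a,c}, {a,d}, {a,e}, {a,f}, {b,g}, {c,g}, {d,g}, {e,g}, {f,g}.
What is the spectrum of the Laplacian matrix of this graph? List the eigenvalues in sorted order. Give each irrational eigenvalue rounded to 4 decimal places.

[0, 2, 2, 2, 2, 5, 7]

Reading degrees in the order [a, b, c, d, e, f, g] gives [5, 2, 2, 2, 2, 2, 5]; set D = diag(5, 2, 2, 2, 2, 2, 5) and form L = D - A. Diagonalising L (or applying a numerical eigensolver to the 7x7 matrix) gives the spectrum above. The single zero eigenvalue shows the graph is connected. There is one zero in the spectrum, matching the 1 component. By the matrix-tree theorem the graph has (1/7) * product of the nonzero eigenvalues = 80 spanning trees.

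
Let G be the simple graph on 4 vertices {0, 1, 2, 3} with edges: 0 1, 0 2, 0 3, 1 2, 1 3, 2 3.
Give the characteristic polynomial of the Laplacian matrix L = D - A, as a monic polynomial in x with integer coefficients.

Each diagonal entry of L is the vertex degree and each off-diagonal entry is -1 where an edge is present, 0 otherwise; in the order [0, 1, 2, 3] the diagonal is [3, 3, 3, 3]. Computing det(xI - L) by cofactor expansion (or equivalently via sum-over-permutations) gives x^4 - 12x^3 + 48x^2 - 64x. The constant term is 0 because L is singular (the all-ones vector lies in its kernel). There is one zero in the spectrum, matching the 1 component.

x^4 - 12x^3 + 48x^2 - 64x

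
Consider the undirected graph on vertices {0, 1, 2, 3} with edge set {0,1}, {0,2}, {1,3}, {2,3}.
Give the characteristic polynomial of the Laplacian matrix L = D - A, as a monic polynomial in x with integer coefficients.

Reading degrees in the order [0, 1, 2, 3] gives [2, 2, 2, 2]; set D = diag(2, 2, 2, 2) and form L = D - A. The eigenvalues of L are [0, 2, 2, 4]; the characteristic polynomial is the product of (x - lambda_i), which multiplies out to x^4 - 8x^3 + 20x^2 - 16x. Since p(0) = det(-L) = 0, x divides p(x). By the matrix-tree theorem the graph has (1/4) * product of the nonzero eigenvalues = 4 spanning trees.

x^4 - 8x^3 + 20x^2 - 16x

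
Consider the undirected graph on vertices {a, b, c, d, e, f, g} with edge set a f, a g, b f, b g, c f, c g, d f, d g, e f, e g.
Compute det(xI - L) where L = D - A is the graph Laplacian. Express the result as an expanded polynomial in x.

x^7 - 20x^6 + 155x^5 - 600x^4 + 1240x^3 - 1312x^2 + 560x

With the vertex order [a, b, c, d, e, f, g], the degrees are [2, 2, 2, 2, 2, 5, 5], giving D = diag(2, 2, 2, 2, 2, 5, 5) and L = D - A. Computing det(xI - L) by cofactor expansion (or equivalently via sum-over-permutations) gives x^7 - 20x^6 + 155x^5 - 600x^4 + 1240x^3 - 1312x^2 + 560x. The constant term is 0 because L is singular (the all-ones vector lies in its kernel). The eigenvalues sum to 20, which equals trace(L) = 2|E|. By the matrix-tree theorem the graph has (1/7) * product of the nonzero eigenvalues = 80 spanning trees.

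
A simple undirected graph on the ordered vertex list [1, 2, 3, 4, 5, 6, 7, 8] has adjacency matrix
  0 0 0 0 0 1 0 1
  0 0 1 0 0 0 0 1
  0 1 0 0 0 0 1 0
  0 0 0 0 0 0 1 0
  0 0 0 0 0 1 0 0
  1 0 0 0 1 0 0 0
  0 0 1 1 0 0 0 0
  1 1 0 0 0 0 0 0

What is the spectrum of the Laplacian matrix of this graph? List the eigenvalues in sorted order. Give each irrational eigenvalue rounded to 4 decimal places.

Reading degrees in the order [1, 2, 3, 4, 5, 6, 7, 8] gives [2, 2, 2, 1, 1, 2, 2, 2]; set D = diag(2, 2, 2, 1, 1, 2, 2, 2) and form L = D - A. Diagonalising L (or applying a numerical eigensolver to the 8x8 matrix) gives the spectrum above. There is one zero in the spectrum, matching the 1 component.

[0, 0.1522, 0.5858, 1.2346, 2, 2.7654, 3.4142, 3.8478]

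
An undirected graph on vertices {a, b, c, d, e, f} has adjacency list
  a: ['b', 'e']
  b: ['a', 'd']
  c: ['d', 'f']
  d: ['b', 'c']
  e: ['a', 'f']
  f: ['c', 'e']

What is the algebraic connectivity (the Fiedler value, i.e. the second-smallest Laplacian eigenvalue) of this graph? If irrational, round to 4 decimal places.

1

Each diagonal entry of L is the vertex degree and each off-diagonal entry is -1 where an edge is present, 0 otherwise; in the order [a, b, c, d, e, f] the diagonal is [2, 2, 2, 2, 2, 2]. The sorted Laplacian eigenvalues are [0, 1, 1, 3, 3, 4]; the algebraic connectivity is the second entry, 1. The eigenvalues sum to 12, which equals trace(L) = 2|E|. By the matrix-tree theorem the graph has (1/6) * product of the nonzero eigenvalues = 6 spanning trees.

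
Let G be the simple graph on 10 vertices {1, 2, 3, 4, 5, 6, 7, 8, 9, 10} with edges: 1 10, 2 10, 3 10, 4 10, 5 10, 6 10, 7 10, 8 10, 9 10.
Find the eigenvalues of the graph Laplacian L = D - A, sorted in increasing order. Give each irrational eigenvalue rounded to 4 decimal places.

[0, 1, 1, 1, 1, 1, 1, 1, 1, 10]

With the vertex order [1, 2, 3, 4, 5, 6, 7, 8, 9, 10], the degrees are [1, 1, 1, 1, 1, 1, 1, 1, 1, 9], giving D = diag(1, 1, 1, 1, 1, 1, 1, 1, 1, 9) and L = D - A. Diagonalising L (or applying a numerical eigensolver to the 10x10 matrix) gives the spectrum above. The single zero eigenvalue shows the graph is connected. The largest eigenvalue, 10, is at most the vertex count 10. The eigenvalues sum to 18, which equals trace(L) = 2|E|.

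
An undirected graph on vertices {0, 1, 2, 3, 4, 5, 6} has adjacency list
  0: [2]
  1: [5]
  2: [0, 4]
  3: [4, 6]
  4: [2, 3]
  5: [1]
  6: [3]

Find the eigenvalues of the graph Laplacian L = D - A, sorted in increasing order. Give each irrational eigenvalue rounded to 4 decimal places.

[0, 0, 0.3820, 1.3820, 2, 2.6180, 3.6180]

Reading degrees in the order [0, 1, 2, 3, 4, 5, 6] gives [1, 1, 2, 2, 2, 1, 1]; set D = diag(1, 1, 2, 2, 2, 1, 1) and form L = D - A. Diagonalising L (or applying a numerical eigensolver to the 7x7 matrix) gives the spectrum above. The 2 zero eigenvalues correspond to the 2 connected components. The eigenvalues sum to 10, which equals trace(L) = 2|E|.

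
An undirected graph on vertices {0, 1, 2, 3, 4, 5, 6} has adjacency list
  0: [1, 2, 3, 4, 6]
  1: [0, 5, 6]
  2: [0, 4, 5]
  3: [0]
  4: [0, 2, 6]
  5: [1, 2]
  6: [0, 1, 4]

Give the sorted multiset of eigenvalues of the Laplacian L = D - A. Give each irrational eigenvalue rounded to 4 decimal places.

[0, 0.9217, 1.7909, 2.3820, 4.1368, 4.6180, 6.1507]

Reading degrees in the order [0, 1, 2, 3, 4, 5, 6] gives [5, 3, 3, 1, 3, 2, 3]; set D = diag(5, 3, 3, 1, 3, 2, 3) and form L = D - A. L is symmetric positive semidefinite, so every eigenvalue is real and nonnegative. The single zero eigenvalue shows the graph is connected. By the matrix-tree theorem the graph has (1/7) * product of the nonzero eigenvalues = 66 spanning trees.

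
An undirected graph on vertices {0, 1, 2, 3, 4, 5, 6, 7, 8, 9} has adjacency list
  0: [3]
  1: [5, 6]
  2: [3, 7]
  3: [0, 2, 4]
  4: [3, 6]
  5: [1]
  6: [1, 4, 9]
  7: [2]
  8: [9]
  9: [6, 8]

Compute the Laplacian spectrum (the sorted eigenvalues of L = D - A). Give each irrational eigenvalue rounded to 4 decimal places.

Each diagonal entry of L is the vertex degree and each off-diagonal entry is -1 where an edge is present, 0 otherwise; in the order [0, 1, 2, 3, 4, 5, 6, 7, 8, 9] the diagonal is [1, 2, 2, 3, 2, 1, 3, 1, 1, 2]. Since every row of L sums to 0, the all-ones vector is in the kernel and 0 is an eigenvalue. The eigenvalues sum to 18, which equals trace(L) = 2|E|. There is one zero in the spectrum, matching the 1 component.

[0, 0.1561, 0.3820, 0.5965, 1.1864, 2, 2.4539, 2.6180, 4.0305, 4.5767]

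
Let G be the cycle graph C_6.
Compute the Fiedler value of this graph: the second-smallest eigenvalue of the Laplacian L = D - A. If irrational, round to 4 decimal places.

The graph has 6 vertices and degree multiset [2, 2, 2, 2, 2, 2]; D is the diagonal matrix of degrees and L = D - A. The smallest Laplacian eigenvalue is always 0. The next one, lambda_2 = 1, measures how hard the graph is to disconnect: larger values mean better connectivity. By the matrix-tree theorem the graph has (1/6) * product of the nonzero eigenvalues = 6 spanning trees.

1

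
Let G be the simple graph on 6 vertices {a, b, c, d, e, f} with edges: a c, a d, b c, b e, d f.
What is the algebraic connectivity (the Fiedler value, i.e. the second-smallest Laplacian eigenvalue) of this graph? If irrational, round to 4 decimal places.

Each diagonal entry of L is the vertex degree and each off-diagonal entry is -1 where an edge is present, 0 otherwise; in the order [a, b, c, d, e, f] the diagonal is [2, 2, 2, 2, 1, 1]. The smallest Laplacian eigenvalue is always 0. The next one, lambda_2 = 0.2679, measures how hard the graph is to disconnect: larger values mean better connectivity. By the matrix-tree theorem the graph has (1/6) * product of the nonzero eigenvalues = 1 spanning tree.

0.2679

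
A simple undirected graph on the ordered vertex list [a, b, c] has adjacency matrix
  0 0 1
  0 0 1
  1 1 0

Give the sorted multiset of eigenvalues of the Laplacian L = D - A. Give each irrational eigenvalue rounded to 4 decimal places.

Reading degrees in the order [a, b, c] gives [1, 1, 2]; set D = diag(1, 1, 2) and form L = D - A. Diagonalising L (or applying a numerical eigensolver to the 3x3 matrix) gives the spectrum above. There is one zero in the spectrum, matching the 1 component. The eigenvalues sum to 4, which equals trace(L) = 2|E|.

[0, 1, 3]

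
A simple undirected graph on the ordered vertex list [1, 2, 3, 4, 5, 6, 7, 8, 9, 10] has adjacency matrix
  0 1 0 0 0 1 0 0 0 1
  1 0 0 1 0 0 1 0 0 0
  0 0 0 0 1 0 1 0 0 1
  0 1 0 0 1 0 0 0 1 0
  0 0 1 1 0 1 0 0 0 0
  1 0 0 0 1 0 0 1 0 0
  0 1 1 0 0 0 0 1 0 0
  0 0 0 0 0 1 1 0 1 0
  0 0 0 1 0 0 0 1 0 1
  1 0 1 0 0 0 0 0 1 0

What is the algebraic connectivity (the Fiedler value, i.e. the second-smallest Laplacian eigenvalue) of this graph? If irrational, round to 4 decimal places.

Each diagonal entry of L is the vertex degree and each off-diagonal entry is -1 where an edge is present, 0 otherwise; in the order [1, 2, 3, 4, 5, 6, 7, 8, 9, 10] the diagonal is [3, 3, 3, 3, 3, 3, 3, 3, 3, 3]. The smallest Laplacian eigenvalue is always 0. The next one, lambda_2 = 2, measures how hard the graph is to disconnect: larger values mean better connectivity. There is one zero in the spectrum, matching the 1 component. The eigenvalues sum to 30, which equals trace(L) = 2|E|.

2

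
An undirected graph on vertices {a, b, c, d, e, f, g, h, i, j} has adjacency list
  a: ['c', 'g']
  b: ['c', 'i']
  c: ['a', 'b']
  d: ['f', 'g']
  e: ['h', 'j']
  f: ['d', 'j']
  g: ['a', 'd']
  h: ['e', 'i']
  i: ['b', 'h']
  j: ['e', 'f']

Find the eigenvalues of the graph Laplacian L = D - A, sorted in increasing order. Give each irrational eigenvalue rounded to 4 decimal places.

[0, 0.3820, 0.3820, 1.3820, 1.3820, 2.6180, 2.6180, 3.6180, 3.6180, 4]

With the vertex order [a, b, c, d, e, f, g, h, i, j], the degrees are [2, 2, 2, 2, 2, 2, 2, 2, 2, 2], giving D = diag(2, 2, 2, 2, 2, 2, 2, 2, 2, 2) and L = D - A. L is symmetric positive semidefinite, so every eigenvalue is real and nonnegative. The single zero eigenvalue shows the graph is connected. The eigenvalues sum to 20, which equals trace(L) = 2|E|. By the matrix-tree theorem the graph has (1/10) * product of the nonzero eigenvalues = 10 spanning trees.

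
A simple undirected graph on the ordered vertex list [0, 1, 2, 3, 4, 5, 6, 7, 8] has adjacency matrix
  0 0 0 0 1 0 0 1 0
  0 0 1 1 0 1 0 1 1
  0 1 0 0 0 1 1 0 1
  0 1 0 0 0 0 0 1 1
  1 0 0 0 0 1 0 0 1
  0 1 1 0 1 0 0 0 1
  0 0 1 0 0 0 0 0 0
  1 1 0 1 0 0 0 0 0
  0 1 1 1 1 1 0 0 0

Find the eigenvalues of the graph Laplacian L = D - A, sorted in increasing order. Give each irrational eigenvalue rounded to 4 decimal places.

[0, 0.7408, 1.6407, 1.9797, 3.6314, 4.2722, 5.3239, 6.0687, 6.3426]

Each diagonal entry of L is the vertex degree and each off-diagonal entry is -1 where an edge is present, 0 otherwise; in the order [0, 1, 2, 3, 4, 5, 6, 7, 8] the diagonal is [2, 5, 4, 3, 3, 4, 1, 3, 5]. Since every row of L sums to 0, the all-ones vector is in the kernel and 0 is an eigenvalue. The eigenvalues sum to 30, which equals trace(L) = 2|E|.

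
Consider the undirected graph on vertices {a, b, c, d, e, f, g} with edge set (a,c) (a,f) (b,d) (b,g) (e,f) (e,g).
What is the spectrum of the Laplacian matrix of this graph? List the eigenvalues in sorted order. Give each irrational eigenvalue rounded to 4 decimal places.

[0, 0.1981, 0.7530, 1.5550, 2.4450, 3.2470, 3.8019]

Reading degrees in the order [a, b, c, d, e, f, g] gives [2, 2, 1, 1, 2, 2, 2]; set D = diag(2, 2, 1, 1, 2, 2, 2) and form L = D - A. Since every row of L sums to 0, the all-ones vector is in the kernel and 0 is an eigenvalue. The single zero eigenvalue shows the graph is connected. The eigenvalues sum to 12, which equals trace(L) = 2|E|.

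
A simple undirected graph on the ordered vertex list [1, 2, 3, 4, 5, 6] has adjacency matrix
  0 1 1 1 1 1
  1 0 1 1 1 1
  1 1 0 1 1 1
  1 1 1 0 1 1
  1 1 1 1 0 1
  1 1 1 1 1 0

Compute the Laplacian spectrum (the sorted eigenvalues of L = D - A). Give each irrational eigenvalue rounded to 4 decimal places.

[0, 6, 6, 6, 6, 6]

With the vertex order [1, 2, 3, 4, 5, 6], the degrees are [5, 5, 5, 5, 5, 5], giving D = diag(5, 5, 5, 5, 5, 5) and L = D - A. The multiplicity of 0 as a Laplacian eigenvalue equals the number of connected components. By the matrix-tree theorem the graph has (1/6) * product of the nonzero eigenvalues = 1296 spanning trees.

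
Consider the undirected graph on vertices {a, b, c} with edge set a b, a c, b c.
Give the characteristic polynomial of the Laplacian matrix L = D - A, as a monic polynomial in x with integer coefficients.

x^3 - 6x^2 + 9x

Each diagonal entry of L is the vertex degree and each off-diagonal entry is -1 where an edge is present, 0 otherwise; in the order [a, b, c] the diagonal is [2, 2, 2]. Computing det(xI - L) by cofactor expansion (or equivalently via sum-over-permutations) gives x^3 - 6x^2 + 9x. The coefficient of x^2 equals -trace(L) = -6, matching the sum of degrees. By the matrix-tree theorem the graph has (1/3) * product of the nonzero eigenvalues = 3 spanning trees.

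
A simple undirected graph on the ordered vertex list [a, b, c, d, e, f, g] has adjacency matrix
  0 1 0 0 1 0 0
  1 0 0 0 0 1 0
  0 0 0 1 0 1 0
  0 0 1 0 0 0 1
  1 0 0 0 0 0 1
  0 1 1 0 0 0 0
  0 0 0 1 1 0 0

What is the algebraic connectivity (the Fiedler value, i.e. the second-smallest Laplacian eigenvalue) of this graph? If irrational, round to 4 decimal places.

0.7530

Reading degrees in the order [a, b, c, d, e, f, g] gives [2, 2, 2, 2, 2, 2, 2]; set D = diag(2, 2, 2, 2, 2, 2, 2) and form L = D - A. Computing the eigenvalues of L and sorting gives [0, 0.7530, 0.7530, 2.4450, 2.4450, 3.8019, 3.8019]. The Fiedler value lambda_2 = 0.7530 is strictly positive, so the graph is connected.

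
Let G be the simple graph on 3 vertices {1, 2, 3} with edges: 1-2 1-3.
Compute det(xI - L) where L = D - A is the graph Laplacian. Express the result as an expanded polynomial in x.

Reading degrees in the order [1, 2, 3] gives [2, 1, 1]; set D = diag(2, 1, 1) and form L = D - A. The eigenvalues of L are [0, 1, 3]; the characteristic polynomial is the product of (x - lambda_i), which multiplies out to x^3 - 4x^2 + 3x. Since p(0) = det(-L) = 0, x divides p(x). There is one zero in the spectrum, matching the 1 component.

x^3 - 4x^2 + 3x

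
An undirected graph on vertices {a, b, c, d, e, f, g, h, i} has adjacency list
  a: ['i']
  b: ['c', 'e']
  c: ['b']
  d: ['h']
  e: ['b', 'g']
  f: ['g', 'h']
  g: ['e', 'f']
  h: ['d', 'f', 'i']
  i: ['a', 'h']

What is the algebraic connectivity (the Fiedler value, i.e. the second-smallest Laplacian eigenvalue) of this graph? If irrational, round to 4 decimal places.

Each diagonal entry of L is the vertex degree and each off-diagonal entry is -1 where an edge is present, 0 otherwise; in the order [a, b, c, d, e, f, g, h, i] the diagonal is [1, 2, 1, 1, 2, 2, 2, 3, 2]. The smallest Laplacian eigenvalue is always 0. The next one, lambda_2 = 0.1404, measures how hard the graph is to disconnect: larger values mean better connectivity. By the matrix-tree theorem the graph has (1/9) * product of the nonzero eigenvalues = 1 spanning tree. There is one zero in the spectrum, matching the 1 component.

0.1404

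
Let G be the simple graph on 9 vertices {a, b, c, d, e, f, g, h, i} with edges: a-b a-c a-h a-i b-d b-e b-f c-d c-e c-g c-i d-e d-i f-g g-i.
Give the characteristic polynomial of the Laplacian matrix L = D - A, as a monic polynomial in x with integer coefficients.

x^9 - 30x^8 + 379x^7 - 2620x^6 + 10769x^5 - 26724x^4 + 38675x^3 - 29410x^2 + 8802x

Reading degrees in the order [a, b, c, d, e, f, g, h, i] gives [4, 4, 5, 4, 3, 2, 3, 1, 4]; set D = diag(4, 4, 5, 4, 3, 2, 3, 1, 4) and form L = D - A. Computing det(xI - L) by cofactor expansion (or equivalently via sum-over-permutations) gives x^9 - 30x^8 + 379x^7 - 2620x^6 + 10769x^5 - 26724x^4 + 38675x^3 - 29410x^2 + 8802x. The constant term is 0 because L is singular (the all-ones vector lies in its kernel).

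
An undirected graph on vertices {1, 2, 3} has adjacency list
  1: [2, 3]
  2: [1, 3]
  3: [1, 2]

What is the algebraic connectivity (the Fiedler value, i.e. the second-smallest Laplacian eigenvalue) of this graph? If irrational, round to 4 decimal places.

Reading degrees in the order [1, 2, 3] gives [2, 2, 2]; set D = diag(2, 2, 2) and form L = D - A. The sorted Laplacian eigenvalues are [0, 3, 3]; the algebraic connectivity is the second entry, 3. The eigenvalues sum to 6, which equals trace(L) = 2|E|.

3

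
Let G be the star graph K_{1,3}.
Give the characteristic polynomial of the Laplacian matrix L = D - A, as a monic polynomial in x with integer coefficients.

The graph has 4 vertices and degree multiset [3, 1, 1, 1]; D is the diagonal matrix of degrees and L = D - A. L has integer entries, so p(x) = det(xI - L) has integer coefficients. Expanding the determinant yields x^4 - 6x^3 + 9x^2 - 4x. The coefficient of x^3 equals -trace(L) = -6, matching the sum of degrees. The largest eigenvalue, 4, is at most the vertex count 4.

x^4 - 6x^3 + 9x^2 - 4x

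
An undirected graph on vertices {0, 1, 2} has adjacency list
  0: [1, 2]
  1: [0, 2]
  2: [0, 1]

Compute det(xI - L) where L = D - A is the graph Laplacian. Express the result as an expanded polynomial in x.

x^3 - 6x^2 + 9x

Reading degrees in the order [0, 1, 2] gives [2, 2, 2]; set D = diag(2, 2, 2) and form L = D - A. L has integer entries, so p(x) = det(xI - L) has integer coefficients. Expanding the determinant yields x^3 - 6x^2 + 9x. Since p(0) = det(-L) = 0, x divides p(x). The largest eigenvalue, 3, is at most the vertex count 3.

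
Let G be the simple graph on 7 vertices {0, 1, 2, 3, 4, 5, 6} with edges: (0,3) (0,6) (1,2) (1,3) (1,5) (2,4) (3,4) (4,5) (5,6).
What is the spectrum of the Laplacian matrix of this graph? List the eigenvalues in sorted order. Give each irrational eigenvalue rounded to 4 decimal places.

[0, 1, 2, 2.5858, 3, 4, 5.4142]

Reading degrees in the order [0, 1, 2, 3, 4, 5, 6] gives [2, 3, 2, 3, 3, 3, 2]; set D = diag(2, 3, 2, 3, 3, 3, 2) and form L = D - A. The multiplicity of 0 as a Laplacian eigenvalue equals the number of connected components. There is one zero in the spectrum, matching the 1 component. The largest eigenvalue, 5.4142, is at most the vertex count 7.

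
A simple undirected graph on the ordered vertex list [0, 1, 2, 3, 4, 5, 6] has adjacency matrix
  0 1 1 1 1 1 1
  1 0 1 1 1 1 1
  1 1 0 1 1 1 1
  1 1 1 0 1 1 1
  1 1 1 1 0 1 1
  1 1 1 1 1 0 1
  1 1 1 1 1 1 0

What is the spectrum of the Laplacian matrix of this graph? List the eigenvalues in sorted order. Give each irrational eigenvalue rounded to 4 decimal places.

[0, 7, 7, 7, 7, 7, 7]

Reading degrees in the order [0, 1, 2, 3, 4, 5, 6] gives [6, 6, 6, 6, 6, 6, 6]; set D = diag(6, 6, 6, 6, 6, 6, 6) and form L = D - A. The multiplicity of 0 as a Laplacian eigenvalue equals the number of connected components. There is one zero in the spectrum, matching the 1 component. The eigenvalues sum to 42, which equals trace(L) = 2|E|.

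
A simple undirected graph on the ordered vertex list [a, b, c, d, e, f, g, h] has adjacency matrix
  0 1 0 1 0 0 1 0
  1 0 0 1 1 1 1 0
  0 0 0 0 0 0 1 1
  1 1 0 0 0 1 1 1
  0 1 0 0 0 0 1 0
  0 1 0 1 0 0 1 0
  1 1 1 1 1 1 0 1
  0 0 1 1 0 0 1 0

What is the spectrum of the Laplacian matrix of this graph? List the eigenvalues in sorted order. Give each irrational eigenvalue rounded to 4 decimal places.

[0, 1.4221, 2.0738, 3, 3.4516, 5.7690, 6.2835, 8]

Each diagonal entry of L is the vertex degree and each off-diagonal entry is -1 where an edge is present, 0 otherwise; in the order [a, b, c, d, e, f, g, h] the diagonal is [3, 5, 2, 5, 2, 3, 7, 3]. Since every row of L sums to 0, the all-ones vector is in the kernel and 0 is an eigenvalue. The single zero eigenvalue shows the graph is connected. There is one zero in the spectrum, matching the 1 component. The largest eigenvalue, 8, is at most the vertex count 8.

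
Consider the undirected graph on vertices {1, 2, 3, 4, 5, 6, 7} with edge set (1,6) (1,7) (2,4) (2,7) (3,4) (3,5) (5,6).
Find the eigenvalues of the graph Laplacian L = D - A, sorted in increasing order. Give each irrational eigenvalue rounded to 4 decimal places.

Reading degrees in the order [1, 2, 3, 4, 5, 6, 7] gives [2, 2, 2, 2, 2, 2, 2]; set D = diag(2, 2, 2, 2, 2, 2, 2) and form L = D - A. Since every row of L sums to 0, the all-ones vector is in the kernel and 0 is an eigenvalue. The largest eigenvalue, 3.8019, is at most the vertex count 7.

[0, 0.7530, 0.7530, 2.4450, 2.4450, 3.8019, 3.8019]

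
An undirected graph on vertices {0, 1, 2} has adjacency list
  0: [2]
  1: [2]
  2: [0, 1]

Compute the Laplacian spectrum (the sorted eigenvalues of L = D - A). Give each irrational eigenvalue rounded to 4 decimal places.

[0, 1, 3]

Reading degrees in the order [0, 1, 2] gives [1, 1, 2]; set D = diag(1, 1, 2) and form L = D - A. The multiplicity of 0 as a Laplacian eigenvalue equals the number of connected components. The largest eigenvalue, 3, is at most the vertex count 3.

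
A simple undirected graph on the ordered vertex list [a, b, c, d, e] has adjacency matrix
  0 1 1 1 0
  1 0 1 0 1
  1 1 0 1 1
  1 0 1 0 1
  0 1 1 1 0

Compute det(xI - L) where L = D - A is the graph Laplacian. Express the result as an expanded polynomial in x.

x^5 - 16x^4 + 94x^3 - 240x^2 + 225x

Each diagonal entry of L is the vertex degree and each off-diagonal entry is -1 where an edge is present, 0 otherwise; in the order [a, b, c, d, e] the diagonal is [3, 3, 4, 3, 3]. The eigenvalues of L are [0, 3, 3, 5, 5]; the characteristic polynomial is the product of (x - lambda_i), which multiplies out to x^5 - 16x^4 + 94x^3 - 240x^2 + 225x. The constant term is 0 because L is singular (the all-ones vector lies in its kernel). There is one zero in the spectrum, matching the 1 component. The eigenvalues sum to 16, which equals trace(L) = 2|E|.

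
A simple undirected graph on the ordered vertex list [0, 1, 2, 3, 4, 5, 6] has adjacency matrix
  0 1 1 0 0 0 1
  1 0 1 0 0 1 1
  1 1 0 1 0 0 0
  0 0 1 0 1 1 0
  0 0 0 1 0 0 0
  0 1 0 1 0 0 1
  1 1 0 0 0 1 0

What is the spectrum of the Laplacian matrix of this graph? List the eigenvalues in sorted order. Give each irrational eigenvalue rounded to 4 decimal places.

With the vertex order [0, 1, 2, 3, 4, 5, 6], the degrees are [3, 4, 3, 3, 1, 3, 3], giving D = diag(3, 4, 3, 3, 1, 3, 3) and L = D - A. L is symmetric positive semidefinite, so every eigenvalue is real and nonnegative. The single zero eigenvalue shows the graph is connected. The eigenvalues sum to 20, which equals trace(L) = 2|E|.

[0, 0.6972, 2.3820, 2.5858, 4.3028, 4.6180, 5.4142]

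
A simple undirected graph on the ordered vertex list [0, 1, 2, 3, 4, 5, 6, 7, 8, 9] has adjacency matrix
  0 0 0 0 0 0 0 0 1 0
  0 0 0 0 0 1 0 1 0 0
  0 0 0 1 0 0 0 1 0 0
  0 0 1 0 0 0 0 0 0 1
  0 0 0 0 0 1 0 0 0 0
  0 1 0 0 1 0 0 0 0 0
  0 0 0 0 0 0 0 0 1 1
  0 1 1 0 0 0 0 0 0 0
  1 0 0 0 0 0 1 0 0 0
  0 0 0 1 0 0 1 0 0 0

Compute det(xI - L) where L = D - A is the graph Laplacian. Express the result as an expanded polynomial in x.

x^10 - 18x^9 + 136x^8 - 560x^7 + 1365x^6 - 2002x^5 + 1716x^4 - 792x^3 + 165x^2 - 10x

Reading degrees in the order [0, 1, 2, 3, 4, 5, 6, 7, 8, 9] gives [1, 2, 2, 2, 1, 2, 2, 2, 2, 2]; set D = diag(1, 2, 2, 2, 1, 2, 2, 2, 2, 2) and form L = D - A. Computing det(xI - L) by cofactor expansion (or equivalently via sum-over-permutations) gives x^10 - 18x^9 + 136x^8 - 560x^7 + 1365x^6 - 2002x^5 + 1716x^4 - 792x^3 + 165x^2 - 10x. The constant term is 0 because L is singular (the all-ones vector lies in its kernel). By the matrix-tree theorem the graph has (1/10) * product of the nonzero eigenvalues = 1 spanning tree. There is one zero in the spectrum, matching the 1 component.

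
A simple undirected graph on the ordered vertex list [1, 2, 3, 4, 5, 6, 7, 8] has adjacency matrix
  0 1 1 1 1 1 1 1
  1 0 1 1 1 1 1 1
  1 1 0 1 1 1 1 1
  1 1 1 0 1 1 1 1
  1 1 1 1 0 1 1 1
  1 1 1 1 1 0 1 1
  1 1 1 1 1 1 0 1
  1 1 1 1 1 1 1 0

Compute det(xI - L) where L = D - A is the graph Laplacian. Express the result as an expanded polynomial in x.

Each diagonal entry of L is the vertex degree and each off-diagonal entry is -1 where an edge is present, 0 otherwise; in the order [1, 2, 3, 4, 5, 6, 7, 8] the diagonal is [7, 7, 7, 7, 7, 7, 7, 7]. L has integer entries, so p(x) = det(xI - L) has integer coefficients. Expanding the determinant yields x^8 - 56x^7 + 1344x^6 - 17920x^5 + 143360x^4 - 688128x^3 + 1835008x^2 - 2097152x. The coefficient of x^7 equals -trace(L) = -56, matching the sum of degrees. There is one zero in the spectrum, matching the 1 component.

x^8 - 56x^7 + 1344x^6 - 17920x^5 + 143360x^4 - 688128x^3 + 1835008x^2 - 2097152x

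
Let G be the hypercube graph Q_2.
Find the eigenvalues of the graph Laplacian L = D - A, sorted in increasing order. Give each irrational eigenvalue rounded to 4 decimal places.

[0, 2, 2, 4]

The graph has 4 vertices and degree multiset [2, 2, 2, 2]; D is the diagonal matrix of degrees and L = D - A. L is symmetric positive semidefinite, so every eigenvalue is real and nonnegative. By the matrix-tree theorem the graph has (1/4) * product of the nonzero eigenvalues = 4 spanning trees. The largest eigenvalue, 4, is at most the vertex count 4.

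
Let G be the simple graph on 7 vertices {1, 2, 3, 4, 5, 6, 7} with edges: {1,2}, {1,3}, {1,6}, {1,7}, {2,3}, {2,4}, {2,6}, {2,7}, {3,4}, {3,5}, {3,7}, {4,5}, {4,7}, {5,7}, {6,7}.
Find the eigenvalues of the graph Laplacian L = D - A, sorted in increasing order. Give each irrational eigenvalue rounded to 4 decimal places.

[0, 2.1864, 4, 4.4707, 6, 6.3429, 7]

Each diagonal entry of L is the vertex degree and each off-diagonal entry is -1 where an edge is present, 0 otherwise; in the order [1, 2, 3, 4, 5, 6, 7] the diagonal is [4, 5, 5, 4, 3, 3, 6]. The multiplicity of 0 as a Laplacian eigenvalue equals the number of connected components. The single zero eigenvalue shows the graph is connected. The eigenvalues sum to 30, which equals trace(L) = 2|E|. By the matrix-tree theorem the graph has (1/7) * product of the nonzero eigenvalues = 1488 spanning trees.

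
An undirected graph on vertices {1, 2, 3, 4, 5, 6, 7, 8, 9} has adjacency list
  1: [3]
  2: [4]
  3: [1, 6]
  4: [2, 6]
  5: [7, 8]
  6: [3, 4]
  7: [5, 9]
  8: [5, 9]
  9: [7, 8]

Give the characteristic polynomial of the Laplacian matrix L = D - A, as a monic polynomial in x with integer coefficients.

x^9 - 16x^8 + 105x^7 - 364x^6 + 713x^5 - 776x^4 + 420x^3 - 80x^2

Each diagonal entry of L is the vertex degree and each off-diagonal entry is -1 where an edge is present, 0 otherwise; in the order [1, 2, 3, 4, 5, 6, 7, 8, 9] the diagonal is [1, 1, 2, 2, 2, 2, 2, 2, 2]. Computing det(xI - L) by cofactor expansion (or equivalently via sum-over-permutations) gives x^9 - 16x^8 + 105x^7 - 364x^6 + 713x^5 - 776x^4 + 420x^3 - 80x^2. The coefficient of x^8 equals -trace(L) = -16, matching the sum of degrees. The eigenvalues sum to 16, which equals trace(L) = 2|E|. There are 2 zeros in the spectrum, matching the 2 components.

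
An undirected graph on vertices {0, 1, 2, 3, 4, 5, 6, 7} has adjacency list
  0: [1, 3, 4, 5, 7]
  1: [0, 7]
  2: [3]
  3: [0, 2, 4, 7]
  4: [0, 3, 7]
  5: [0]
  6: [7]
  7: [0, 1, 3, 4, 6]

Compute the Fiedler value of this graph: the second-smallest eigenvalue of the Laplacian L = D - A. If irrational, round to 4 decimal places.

0.7538

With the vertex order [0, 1, 2, 3, 4, 5, 6, 7], the degrees are [5, 2, 1, 4, 3, 1, 1, 5], giving D = diag(5, 2, 1, 4, 3, 1, 1, 5) and L = D - A. Computing the eigenvalues of L and sorting gives [0, 0.7538, 0.8074, 1.3597, 2.2359, 4.6669, 5.9836, 6.1926]. The Fiedler value lambda_2 = 0.7538 is strictly positive, so the graph is connected. There is one zero in the spectrum, matching the 1 component.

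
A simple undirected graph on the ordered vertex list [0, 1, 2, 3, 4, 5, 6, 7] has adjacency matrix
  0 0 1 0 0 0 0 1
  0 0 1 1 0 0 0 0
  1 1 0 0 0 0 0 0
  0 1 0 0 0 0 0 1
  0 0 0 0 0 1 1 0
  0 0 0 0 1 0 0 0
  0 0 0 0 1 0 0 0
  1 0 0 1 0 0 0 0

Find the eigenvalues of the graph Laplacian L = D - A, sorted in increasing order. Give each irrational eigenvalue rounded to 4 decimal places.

With the vertex order [0, 1, 2, 3, 4, 5, 6, 7], the degrees are [2, 2, 2, 2, 2, 1, 1, 2], giving D = diag(2, 2, 2, 2, 2, 1, 1, 2) and L = D - A. Diagonalising L (or applying a numerical eigensolver to the 8x8 matrix) gives the spectrum above. The 2 zero eigenvalues correspond to the 2 connected components. The eigenvalues sum to 14, which equals trace(L) = 2|E|. There are 2 zeros in the spectrum, matching the 2 components.

[0, 0, 1, 1.3820, 1.3820, 3, 3.6180, 3.6180]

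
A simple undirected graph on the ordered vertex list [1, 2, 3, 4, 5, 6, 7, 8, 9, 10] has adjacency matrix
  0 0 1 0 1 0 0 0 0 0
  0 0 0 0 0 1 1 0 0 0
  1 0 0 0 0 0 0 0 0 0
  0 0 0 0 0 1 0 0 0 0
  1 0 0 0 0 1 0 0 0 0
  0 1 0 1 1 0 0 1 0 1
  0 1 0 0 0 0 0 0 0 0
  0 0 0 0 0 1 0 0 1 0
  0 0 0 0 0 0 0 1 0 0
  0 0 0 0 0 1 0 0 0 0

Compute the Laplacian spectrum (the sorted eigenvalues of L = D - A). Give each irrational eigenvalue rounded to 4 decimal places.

Each diagonal entry of L is the vertex degree and each off-diagonal entry is -1 where an edge is present, 0 otherwise; in the order [1, 2, 3, 4, 5, 6, 7, 8, 9, 10] the diagonal is [2, 2, 1, 1, 2, 5, 1, 2, 1, 1]. Diagonalising L (or applying a numerical eigensolver to the 10x10 matrix) gives the spectrum above. The single zero eigenvalue shows the graph is connected.

[0, 0.2366, 0.3820, 0.6298, 1, 1.4757, 2.3204, 2.6180, 3.1871, 6.1504]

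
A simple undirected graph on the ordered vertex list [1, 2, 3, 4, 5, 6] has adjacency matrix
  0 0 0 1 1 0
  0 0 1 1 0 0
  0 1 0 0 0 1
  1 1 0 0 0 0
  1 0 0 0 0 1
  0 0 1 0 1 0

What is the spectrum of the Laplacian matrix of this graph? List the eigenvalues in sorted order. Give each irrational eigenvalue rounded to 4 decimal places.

Each diagonal entry of L is the vertex degree and each off-diagonal entry is -1 where an edge is present, 0 otherwise; in the order [1, 2, 3, 4, 5, 6] the diagonal is [2, 2, 2, 2, 2, 2]. The multiplicity of 0 as a Laplacian eigenvalue equals the number of connected components. The single zero eigenvalue shows the graph is connected. The largest eigenvalue, 4, is at most the vertex count 6. There is one zero in the spectrum, matching the 1 component.

[0, 1, 1, 3, 3, 4]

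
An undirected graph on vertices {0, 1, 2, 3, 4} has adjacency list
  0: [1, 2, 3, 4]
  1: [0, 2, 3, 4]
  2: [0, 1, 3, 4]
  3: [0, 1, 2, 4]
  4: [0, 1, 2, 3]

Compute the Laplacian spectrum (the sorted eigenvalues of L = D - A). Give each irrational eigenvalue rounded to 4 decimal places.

Reading degrees in the order [0, 1, 2, 3, 4] gives [4, 4, 4, 4, 4]; set D = diag(4, 4, 4, 4, 4) and form L = D - A. Since every row of L sums to 0, the all-ones vector is in the kernel and 0 is an eigenvalue. The single zero eigenvalue shows the graph is connected. The eigenvalues sum to 20, which equals trace(L) = 2|E|. There is one zero in the spectrum, matching the 1 component.

[0, 5, 5, 5, 5]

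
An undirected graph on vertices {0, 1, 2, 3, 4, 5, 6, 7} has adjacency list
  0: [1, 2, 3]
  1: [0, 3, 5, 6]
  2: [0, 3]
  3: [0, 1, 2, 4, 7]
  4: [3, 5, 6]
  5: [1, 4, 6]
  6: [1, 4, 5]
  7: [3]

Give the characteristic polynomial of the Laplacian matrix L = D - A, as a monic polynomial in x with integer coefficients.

x^8 - 24x^7 + 235x^6 - 1208x^5 + 3482x^4 - 5538x^3 + 4408x^2 - 1344x

Reading degrees in the order [0, 1, 2, 3, 4, 5, 6, 7] gives [3, 4, 2, 5, 3, 3, 3, 1]; set D = diag(3, 4, 2, 5, 3, 3, 3, 1) and form L = D - A. Computing det(xI - L) by cofactor expansion (or equivalently via sum-over-permutations) gives x^8 - 24x^7 + 235x^6 - 1208x^5 + 3482x^4 - 5538x^3 + 4408x^2 - 1344x. The coefficient of x^7 equals -trace(L) = -24, matching the sum of degrees. By the matrix-tree theorem the graph has (1/8) * product of the nonzero eigenvalues = 168 spanning trees.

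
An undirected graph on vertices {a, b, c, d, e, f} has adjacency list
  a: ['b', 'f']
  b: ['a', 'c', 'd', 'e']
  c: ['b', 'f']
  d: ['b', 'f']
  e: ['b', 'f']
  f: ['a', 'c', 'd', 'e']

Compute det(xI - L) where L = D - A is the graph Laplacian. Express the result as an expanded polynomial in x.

With the vertex order [a, b, c, d, e, f], the degrees are [2, 4, 2, 2, 2, 4], giving D = diag(2, 4, 2, 2, 2, 4) and L = D - A. L has integer entries, so p(x) = det(xI - L) has integer coefficients. Expanding the determinant yields x^6 - 16x^5 + 96x^4 - 272x^3 + 368x^2 - 192x. Since p(0) = det(-L) = 0, x divides p(x). The eigenvalues sum to 16, which equals trace(L) = 2|E|.

x^6 - 16x^5 + 96x^4 - 272x^3 + 368x^2 - 192x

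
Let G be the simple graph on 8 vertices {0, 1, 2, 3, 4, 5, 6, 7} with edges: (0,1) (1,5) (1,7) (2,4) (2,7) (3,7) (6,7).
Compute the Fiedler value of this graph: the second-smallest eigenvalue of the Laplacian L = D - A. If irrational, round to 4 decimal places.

Reading degrees in the order [0, 1, 2, 3, 4, 5, 6, 7] gives [1, 3, 2, 1, 1, 1, 1, 4]; set D = diag(1, 3, 2, 1, 1, 1, 1, 4) and form L = D - A. The sorted Laplacian eigenvalues are [0, 0.3187, 0.5858, 1, 1, 2.3579, 3.4142, 5.3234]; the algebraic connectivity is the second entry, 0.3187.

0.3187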